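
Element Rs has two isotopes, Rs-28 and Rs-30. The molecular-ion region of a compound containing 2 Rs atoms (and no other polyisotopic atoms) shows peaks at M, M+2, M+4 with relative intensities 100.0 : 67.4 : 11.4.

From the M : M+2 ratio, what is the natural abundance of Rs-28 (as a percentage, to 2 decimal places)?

Let p = fractional abundance of Rs-28. I(M+2)/I(M) = [C(2,1)·p^1·(1−p)] / p^2 = 2·(1−p)/p = 67.4/100.0 = 0.6740
(1−p)/p = 0.6740/2 = 0.3370  ⇒  p = 1/(1 + 0.3370) = 0.7479
Rs-28: 74.79%, Rs-30: 25.21%.

74.79%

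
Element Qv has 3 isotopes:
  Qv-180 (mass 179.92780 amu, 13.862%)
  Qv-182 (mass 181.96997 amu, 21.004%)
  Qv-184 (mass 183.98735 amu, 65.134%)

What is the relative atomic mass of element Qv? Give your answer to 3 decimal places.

183.001 amu

Weight each isotope mass by its fractional abundance: 0.13862 × 179.92780 + 0.21004 × 181.96997 + 0.65134 × 183.98735
= 24.941592 + 38.220972 + 119.838321 = 183.000885 amu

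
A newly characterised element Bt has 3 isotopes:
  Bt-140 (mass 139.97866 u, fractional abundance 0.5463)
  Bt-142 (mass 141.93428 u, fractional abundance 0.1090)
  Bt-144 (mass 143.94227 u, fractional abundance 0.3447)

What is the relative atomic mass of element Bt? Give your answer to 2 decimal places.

Ar = Σ fᵢ·mᵢ = 0.5463 × 139.97866 + 0.1090 × 141.93428 + 0.3447 × 143.94227
= 76.470342 + 15.470837 + 49.616900 = 141.558079 u

141.56 u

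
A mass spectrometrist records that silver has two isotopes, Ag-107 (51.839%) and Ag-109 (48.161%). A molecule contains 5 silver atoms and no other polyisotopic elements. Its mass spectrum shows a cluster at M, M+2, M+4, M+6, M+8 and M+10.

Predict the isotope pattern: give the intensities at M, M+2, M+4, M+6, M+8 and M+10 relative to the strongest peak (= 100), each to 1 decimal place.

11.6 : 53.8 : 100.0 : 92.9 : 43.2 : 8.0

The 5 Ag atoms are independent, so intensities follow the terms of (0.51839 + 0.48161)^5.
P(M) = 0.51839^5 = 0.037435
P(M+2) = 5 × 0.51839^4 × 0.48161^1 = 0.173897
P(M+4) = 10 × 0.51839^3 × 0.48161^2 = 0.323118
P(M+6) = 10 × 0.51839^2 × 0.48161^3 = 0.300192
P(M+8) = 5 × 0.51839^1 × 0.48161^4 = 0.139447
P(M+10) = 0.48161^5 = 0.025911
The M+4 peak is largest (0.323118); scaling to 100 gives 11.6 : 53.8 : 100.0 : 92.9 : 43.2 : 8.0.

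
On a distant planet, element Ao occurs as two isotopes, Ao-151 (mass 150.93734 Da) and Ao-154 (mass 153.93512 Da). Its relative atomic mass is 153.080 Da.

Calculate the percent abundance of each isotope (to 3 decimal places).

Ao-151: 28.525%, Ao-154: 71.475%

Writing the weighted mean with unknown fraction x of Ao-151:
150.93734·x + 153.93512·(1 − x) = 153.080
(150.93734 − 153.93512)·x = 153.080 − 153.93512
x = -0.85512 / -2.99778 = 0.28525 → 28.525% Ao-151, 71.475% Ao-154.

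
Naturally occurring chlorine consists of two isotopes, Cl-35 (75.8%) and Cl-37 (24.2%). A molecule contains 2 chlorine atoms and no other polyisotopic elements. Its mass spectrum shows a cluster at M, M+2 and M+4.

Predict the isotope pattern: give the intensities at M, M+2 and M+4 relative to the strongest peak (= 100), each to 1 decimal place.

100.0 : 63.9 : 10.2

Each Cl atom is independently Cl-35 (p = 0.758) or Cl-37 (q = 0.242); the cluster is the binomial expansion (p + q)^2.
P(M) = 0.758^2 = 0.574564
P(M+2) = 2 × 0.758^1 × 0.242^1 = 0.366872
P(M+4) = 0.242^2 = 0.058564
The M peak is largest (0.574564); scaling to 100 gives 100.0 : 63.9 : 10.2.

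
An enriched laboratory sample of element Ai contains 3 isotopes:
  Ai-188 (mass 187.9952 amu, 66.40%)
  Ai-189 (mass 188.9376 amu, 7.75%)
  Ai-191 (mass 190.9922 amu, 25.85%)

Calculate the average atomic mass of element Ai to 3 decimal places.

188.843 amu

Ar = Σ fᵢ·mᵢ = 0.6640 × 187.9952 + 0.0775 × 188.9376 + 0.2585 × 190.9922
= 124.82881 + 14.64266 + 49.37148 = 188.84295 amu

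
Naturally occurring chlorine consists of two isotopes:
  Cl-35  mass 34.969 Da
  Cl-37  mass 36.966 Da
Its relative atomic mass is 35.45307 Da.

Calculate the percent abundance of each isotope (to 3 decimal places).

Let x be the fractional abundance of Cl-35; then Cl-37 has abundance 1 − x.
34.969·x + 36.966·(1 − x) = 35.45307
(34.969 − 36.966)·x = 35.45307 − 36.966
x = -1.51293 / -1.997 = 0.75760 → 75.760% Cl-35, 24.240% Cl-37.

Cl-35: 75.760%, Cl-37: 24.240%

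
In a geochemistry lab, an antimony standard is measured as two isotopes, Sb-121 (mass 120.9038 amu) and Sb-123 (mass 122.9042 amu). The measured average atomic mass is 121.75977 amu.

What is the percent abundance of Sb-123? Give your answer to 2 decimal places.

42.79%

With x = fraction of Sb-121 (so Sb-123 is 1 − x):
120.9038·x + 122.9042·(1 − x) = 121.75977
(120.9038 − 122.9042)·x = 121.75977 − 122.9042
x = -1.14443 / -2.0004 = 0.57210 → 57.21% Sb-121, 42.79% Sb-123.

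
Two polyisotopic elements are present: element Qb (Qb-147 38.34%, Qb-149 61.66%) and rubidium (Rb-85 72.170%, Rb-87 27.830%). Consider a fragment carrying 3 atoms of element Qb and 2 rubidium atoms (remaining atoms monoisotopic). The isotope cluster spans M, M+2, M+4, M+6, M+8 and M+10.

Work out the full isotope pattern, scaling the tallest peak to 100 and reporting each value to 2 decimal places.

8.60 : 48.12 : 100.00 : 93.40 : 37.51 : 5.32

Element Qb pattern (n=3): 0.0563581 : 0.27191239 : 0.43730093 : 0.23442858
Rubidium pattern (n=2): 0.52085089 : 0.40169822 : 0.07745089
Convolve the two distributions (both contribute in 2-u steps):
  M: 0.0563581×0.52085089 = 0.029354
  M+2: 0.0563581×0.40169822 + 0.27191239×0.52085089 = 0.164265
  M+4: 0.0563581×0.07745089 + 0.27191239×0.40169822 + 0.43730093×0.52085089 = 0.341360
  M+6: 0.27191239×0.07745089 + 0.43730093×0.40169822 + 0.23442858×0.52085089 = 0.318825
  M+8: 0.43730093×0.07745089 + 0.23442858×0.40169822 = 0.128039
  M+10: 0.23442858×0.07745089 = 0.018157
Scale to base peak (0.341360) = 100: 8.60 : 48.12 : 100.00 : 93.40 : 37.51 : 5.32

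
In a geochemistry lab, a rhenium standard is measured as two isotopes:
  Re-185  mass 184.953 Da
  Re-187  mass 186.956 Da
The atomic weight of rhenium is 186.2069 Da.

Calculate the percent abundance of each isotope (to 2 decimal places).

Re-185: 37.40%, Re-187: 62.60%

With x = fraction of Re-185 (so Re-187 is 1 − x):
184.953·x + 186.956·(1 − x) = 186.2069
(184.953 − 186.956)·x = 186.2069 − 186.956
x = -0.7491 / -2.003 = 0.37399 → 37.40% Re-185, 62.60% Re-187.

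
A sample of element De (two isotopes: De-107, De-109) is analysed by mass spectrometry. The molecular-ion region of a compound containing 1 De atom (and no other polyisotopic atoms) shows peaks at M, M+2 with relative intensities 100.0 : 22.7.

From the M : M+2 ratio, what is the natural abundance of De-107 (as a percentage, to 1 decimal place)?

Let p = fractional abundance of De-107. I(M+2)/I(M) = [C(1,1)·p^0·(1−p)] / p^1 = 1·(1−p)/p = 22.7/100.0 = 0.2270
(1−p)/p = 0.2270/1 = 0.2270  ⇒  p = 1/(1 + 0.2270) = 0.8150
De-107: 81.5%, De-109: 18.5%.

81.5%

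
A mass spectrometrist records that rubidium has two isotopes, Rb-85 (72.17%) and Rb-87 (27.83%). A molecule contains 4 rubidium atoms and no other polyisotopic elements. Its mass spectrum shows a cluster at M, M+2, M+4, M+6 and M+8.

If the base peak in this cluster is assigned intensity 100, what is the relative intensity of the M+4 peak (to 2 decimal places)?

57.84

(0.7217 + 0.2783)^4 gives M 0.2713, M+2 0.4184, M+4 0.2420, M+6 0.0622, M+8 0.0060; the largest is M+2.
P(M+2) = C(4,1) × 0.7217^3 × 0.2783^1 = 4 × 0.37589809 × 0.2783 = 0.418450 (base)
P(M+4) = C(4,2) × 0.7217^2 × 0.2783^2 = 6 × 0.52085089 × 0.07745089 = 0.242042
Relative intensity = 0.242042 / 0.418450 × 100 = 57.84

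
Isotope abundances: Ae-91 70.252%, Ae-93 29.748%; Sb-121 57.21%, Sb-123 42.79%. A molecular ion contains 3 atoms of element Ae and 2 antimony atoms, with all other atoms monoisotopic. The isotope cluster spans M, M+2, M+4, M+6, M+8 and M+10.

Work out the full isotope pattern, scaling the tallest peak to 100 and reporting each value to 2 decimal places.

Element Ae pattern (n=3): 0.34671775 : 0.4404498 : 0.18650715 : 0.0263253
Antimony pattern (n=2): 0.32729841 : 0.48960318 : 0.18309841
Convolve the two distributions (both contribute in 2-u steps):
  M: 0.34671775×0.32729841 = 0.113480
  M+2: 0.34671775×0.48960318 + 0.4404498×0.32729841 = 0.313913
  M+4: 0.34671775×0.18309841 + 0.4404498×0.48960318 + 0.18650715×0.32729841 = 0.340173
  M+6: 0.4404498×0.18309841 + 0.18650715×0.48960318 + 0.0263253×0.32729841 = 0.180576
  M+8: 0.18650715×0.18309841 + 0.0263253×0.48960318 = 0.047038
  M+10: 0.0263253×0.18309841 = 0.004820
Scale to base peak (0.340173) = 100: 33.36 : 92.28 : 100.00 : 53.08 : 13.83 : 1.42

33.36 : 92.28 : 100.00 : 53.08 : 13.83 : 1.42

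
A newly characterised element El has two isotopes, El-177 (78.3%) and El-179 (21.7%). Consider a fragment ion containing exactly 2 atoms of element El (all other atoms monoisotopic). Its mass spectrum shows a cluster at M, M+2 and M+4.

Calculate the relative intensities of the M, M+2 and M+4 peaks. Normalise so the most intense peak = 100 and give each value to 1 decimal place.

100.0 : 55.4 : 7.7

Each El atom is independently El-177 (p = 0.783) or El-179 (q = 0.217); the cluster is the binomial expansion (p + q)^2.
P(M) = 0.783^2 = 0.613089
P(M+2) = 2 × 0.783^1 × 0.217^1 = 0.339822
P(M+4) = 0.217^2 = 0.047089
The M peak is largest (0.613089); scaling to 100 gives 100.0 : 55.4 : 7.7.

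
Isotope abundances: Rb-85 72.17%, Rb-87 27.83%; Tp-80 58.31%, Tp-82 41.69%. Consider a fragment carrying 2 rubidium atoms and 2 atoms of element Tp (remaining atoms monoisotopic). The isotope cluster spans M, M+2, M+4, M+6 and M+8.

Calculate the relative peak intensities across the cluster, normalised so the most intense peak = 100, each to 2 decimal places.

Rubidium pattern (n=2): 0.52085089 : 0.40169822 : 0.07745089
Element Tp pattern (n=2): 0.34000561 : 0.48618878 : 0.17380561
Convolve the two distributions (both contribute in 2-u steps):
  M: 0.52085089×0.34000561 = 0.177092
  M+2: 0.52085089×0.48618878 + 0.40169822×0.34000561 = 0.389812
  M+4: 0.52085089×0.17380561 + 0.40169822×0.48618878 + 0.07745089×0.34000561 = 0.312162
  M+6: 0.40169822×0.17380561 + 0.07745089×0.48618878 = 0.107473
  M+8: 0.07745089×0.17380561 = 0.013461
Scale to base peak (0.389812) = 100: 45.43 : 100.00 : 80.08 : 27.57 : 3.45

45.43 : 100.00 : 80.08 : 27.57 : 3.45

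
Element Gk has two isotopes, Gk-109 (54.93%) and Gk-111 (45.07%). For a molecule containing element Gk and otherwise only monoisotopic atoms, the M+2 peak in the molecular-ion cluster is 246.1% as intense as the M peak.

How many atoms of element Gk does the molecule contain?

With n Gk atoms, P(M+2)/P(M) = C(n,1)·p^(n−1)q / p^n = n·q/p = n · 0.4507/0.5493.
n = 2.461 × 0.5493/0.4507 = 3.00 ≈ 3

3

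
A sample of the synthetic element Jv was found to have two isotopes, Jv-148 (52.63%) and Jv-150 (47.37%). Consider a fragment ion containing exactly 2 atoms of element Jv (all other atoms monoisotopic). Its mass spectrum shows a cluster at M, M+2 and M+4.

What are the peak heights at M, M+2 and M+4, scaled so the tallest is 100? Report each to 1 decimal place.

Each Jv atom is independently Jv-148 (p = 0.5263) or Jv-150 (q = 0.4737); the cluster is the binomial expansion (p + q)^2.
P(M) = 0.5263^2 = 0.276992
P(M+2) = 2 × 0.5263^1 × 0.4737^1 = 0.498617
P(M+4) = 0.4737^2 = 0.224392
The M+2 peak is largest (0.498617); scaling to 100 gives 55.6 : 100.0 : 45.0.

55.6 : 100.0 : 45.0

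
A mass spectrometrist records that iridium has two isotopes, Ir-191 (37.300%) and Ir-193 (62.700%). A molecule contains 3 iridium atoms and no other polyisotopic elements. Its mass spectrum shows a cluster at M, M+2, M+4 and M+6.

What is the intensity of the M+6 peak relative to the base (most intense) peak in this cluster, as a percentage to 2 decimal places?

56.03%

(0.37300 + 0.62700)^3 gives M 0.0519, M+2 0.2617, M+4 0.4399, M+6 0.2465; the largest is M+4.
P(M+4) = C(3,2) × 0.37300^1 × 0.62700^2 = 3 × 0.3730 × 0.393129 = 0.439911 (base)
P(M+6) = C(3,3) × 0.37300^0 × 0.62700^3 = 1 × 1.0000 × 0.24649188 = 0.246492
Relative intensity = 0.246492 / 0.439911 × 100 = 56.03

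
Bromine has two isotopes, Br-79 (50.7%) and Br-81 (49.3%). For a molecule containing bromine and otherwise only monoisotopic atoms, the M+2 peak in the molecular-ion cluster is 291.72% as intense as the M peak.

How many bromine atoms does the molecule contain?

3

For n independent Br atoms, I(M+2)/I(M) = n · (abundance Br-81) / (abundance Br-79) = n · 0.493/0.507.
n = 2.9172 × 0.507/0.493 = 3.00 ≈ 3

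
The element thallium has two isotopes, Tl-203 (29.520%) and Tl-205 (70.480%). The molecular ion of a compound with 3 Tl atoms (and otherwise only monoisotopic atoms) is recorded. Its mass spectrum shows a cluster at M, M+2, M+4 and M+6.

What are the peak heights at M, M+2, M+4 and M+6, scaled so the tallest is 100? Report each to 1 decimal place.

The 3 Tl atoms are independent, so intensities follow the terms of (0.29520 + 0.70480)^3.
P(M) = 0.29520^3 = 0.025725
P(M+2) = 3 × 0.29520^2 × 0.70480^1 = 0.184255
P(M+4) = 3 × 0.29520^1 × 0.70480^2 = 0.439916
P(M+6) = 0.70480^3 = 0.350104
The M+4 peak is largest (0.439916); scaling to 100 gives 5.8 : 41.9 : 100.0 : 79.6.

5.8 : 41.9 : 100.0 : 79.6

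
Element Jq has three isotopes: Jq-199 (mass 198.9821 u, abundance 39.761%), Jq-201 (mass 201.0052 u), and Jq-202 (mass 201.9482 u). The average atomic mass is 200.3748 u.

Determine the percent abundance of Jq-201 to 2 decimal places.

41.79%

The remaining 60.239% is split between Jq-201 (fraction x) and Jq-202 (fraction 0.60239 − x).
Substituting: 201.0052x + 201.9482(0.60239 − x) = 121.257527219
(201.0052 − 201.9482)x = -0.394048979  ⇒  x = 0.41787, y = 0.18452
Jq-201: 41.79%, Jq-202: 18.45%.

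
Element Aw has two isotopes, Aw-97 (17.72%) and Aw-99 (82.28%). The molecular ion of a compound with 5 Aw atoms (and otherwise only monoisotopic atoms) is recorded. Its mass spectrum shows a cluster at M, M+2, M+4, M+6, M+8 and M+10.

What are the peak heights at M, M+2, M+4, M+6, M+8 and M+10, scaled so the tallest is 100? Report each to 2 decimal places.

0.04 : 1.00 : 9.28 : 43.07 : 100.00 : 92.87

Each Aw atom is independently Aw-97 (p = 0.1772) or Aw-99 (q = 0.8228); the cluster is the binomial expansion (p + q)^5.
P(M) = 0.1772^5 = 0.000175
P(M+2) = 5 × 0.1772^4 × 0.8228^1 = 0.004056
P(M+4) = 10 × 0.1772^3 × 0.8228^2 = 0.037669
P(M+6) = 10 × 0.1772^2 × 0.8228^3 = 0.174908
P(M+8) = 5 × 0.1772^1 × 0.8228^4 = 0.406079
P(M+10) = 0.8228^5 = 0.377113
The M+8 peak is largest (0.406079); scaling to 100 gives 0.04 : 1.00 : 9.28 : 43.07 : 100.00 : 92.87.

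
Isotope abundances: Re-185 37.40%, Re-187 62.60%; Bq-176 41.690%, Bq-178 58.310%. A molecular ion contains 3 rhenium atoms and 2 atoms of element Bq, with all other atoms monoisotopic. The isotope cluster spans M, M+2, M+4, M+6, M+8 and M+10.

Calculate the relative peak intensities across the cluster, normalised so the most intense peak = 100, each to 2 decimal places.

Rhenium pattern (n=3): 0.05231362 : 0.26268713 : 0.43968487 : 0.24531438
Element Bq pattern (n=2): 0.17380561 : 0.48618878 : 0.34000561
Convolve the two distributions (both contribute in 2-u steps):
  M: 0.05231362×0.17380561 = 0.009092
  M+2: 0.05231362×0.48618878 + 0.26268713×0.17380561 = 0.071091
  M+4: 0.05231362×0.34000561 + 0.26268713×0.48618878 + 0.43968487×0.17380561 = 0.221922
  M+6: 0.26268713×0.34000561 + 0.43968487×0.48618878 + 0.24531438×0.17380561 = 0.345722
  M+8: 0.43968487×0.34000561 + 0.24531438×0.48618878 = 0.268764
  M+10: 0.24531438×0.34000561 = 0.083408
Scale to base peak (0.345722) = 100: 2.63 : 20.56 : 64.19 : 100.00 : 77.74 : 24.13

2.63 : 20.56 : 64.19 : 100.00 : 77.74 : 24.13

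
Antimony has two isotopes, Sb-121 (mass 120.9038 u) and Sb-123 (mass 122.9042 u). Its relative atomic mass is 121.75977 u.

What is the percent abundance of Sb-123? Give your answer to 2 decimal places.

42.79%

Let x be the fractional abundance of Sb-121; then Sb-123 has abundance 1 − x.
120.9038·x + 122.9042·(1 − x) = 121.75977
(120.9038 − 122.9042)·x = 121.75977 − 122.9042
x = -1.14443 / -2.0004 = 0.57210 → 57.21% Sb-121, 42.79% Sb-123.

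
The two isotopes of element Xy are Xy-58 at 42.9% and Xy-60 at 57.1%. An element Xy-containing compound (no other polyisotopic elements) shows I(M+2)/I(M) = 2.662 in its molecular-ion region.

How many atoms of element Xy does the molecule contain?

2

The M+2/M ratio from n Xy atoms is n · q/p = n · 0.571/0.429.
n = 2.662 × 0.429/0.571 = 2.00 ≈ 2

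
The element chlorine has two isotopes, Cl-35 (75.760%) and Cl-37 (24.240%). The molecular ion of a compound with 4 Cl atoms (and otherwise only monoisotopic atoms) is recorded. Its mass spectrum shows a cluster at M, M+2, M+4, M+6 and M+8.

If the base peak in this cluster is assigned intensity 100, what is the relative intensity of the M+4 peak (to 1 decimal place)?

48.0

Binomial terms of (0.75760 + 0.24240)^4: M 0.3294, M+2 0.4216, M+4 0.2023, M+6 0.0432, M+8 0.0035 → M+2 is the base peak.
P(M+2) = C(4,1) × 0.75760^3 × 0.24240^1 = 4 × 0.4348304 × 0.2424 = 0.421612 (base)
P(M+4) = C(4,2) × 0.75760^2 × 0.24240^2 = 6 × 0.57395776 × 0.05875776 = 0.202347
Relative intensity = 0.202347 / 0.421612 × 100 = 48.0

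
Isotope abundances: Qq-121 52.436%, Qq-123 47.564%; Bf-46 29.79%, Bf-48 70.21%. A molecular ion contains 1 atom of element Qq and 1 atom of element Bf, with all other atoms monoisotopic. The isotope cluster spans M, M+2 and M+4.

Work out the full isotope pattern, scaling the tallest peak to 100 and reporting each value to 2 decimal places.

Element Qq pattern (n=1): 0.52436 : 0.47564
Element Bf pattern (n=1): 0.2979 : 0.7021
Convolve the two distributions (both contribute in 2-u steps):
  M: 0.52436×0.2979 = 0.156207
  M+2: 0.52436×0.7021 + 0.47564×0.2979 = 0.509846
  M+4: 0.47564×0.7021 = 0.333947
Scale to base peak (0.509846) = 100: 30.64 : 100.00 : 65.50

30.64 : 100.00 : 65.50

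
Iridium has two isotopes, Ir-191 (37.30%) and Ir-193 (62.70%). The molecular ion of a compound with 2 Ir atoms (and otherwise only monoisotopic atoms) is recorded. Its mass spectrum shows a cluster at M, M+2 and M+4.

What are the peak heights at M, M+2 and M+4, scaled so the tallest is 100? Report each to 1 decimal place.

Each Ir atom is independently Ir-191 (p = 0.3730) or Ir-193 (q = 0.6270); the cluster is the binomial expansion (p + q)^2.
P(M) = 0.3730^2 = 0.139129
P(M+2) = 2 × 0.3730^1 × 0.6270^1 = 0.467742
P(M+4) = 0.6270^2 = 0.393129
The M+2 peak is largest (0.467742); scaling to 100 gives 29.7 : 100.0 : 84.0.

29.7 : 100.0 : 84.0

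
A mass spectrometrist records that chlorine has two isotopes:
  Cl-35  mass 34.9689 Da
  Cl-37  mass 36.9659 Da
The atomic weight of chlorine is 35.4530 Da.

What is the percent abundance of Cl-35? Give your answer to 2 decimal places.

75.76%

Let x be the fractional abundance of Cl-35; then Cl-37 has abundance 1 − x.
34.9689·x + 36.9659·(1 − x) = 35.4530
(34.9689 − 36.9659)·x = 35.4530 − 36.9659
x = -1.5129 / -1.9970 = 0.75759 → 75.76% Cl-35, 24.24% Cl-37.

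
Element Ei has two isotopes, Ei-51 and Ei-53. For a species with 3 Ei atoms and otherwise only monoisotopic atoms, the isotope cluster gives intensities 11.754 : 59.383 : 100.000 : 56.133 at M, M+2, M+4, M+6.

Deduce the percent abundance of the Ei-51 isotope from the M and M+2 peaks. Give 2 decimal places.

If p is the fraction of Ei that is Ei-51, then I(M+2)/I(M) = [C(3,1)·p^2·(1−p)] / p^3 = 3·(1−p)/p = 59.383/11.754 = 5.0522
(1−p)/p = 5.0522/3 = 1.6841  ⇒  p = 1/(1 + 1.6841) = 0.3726
Ei-51: 37.26%, Ei-53: 62.74%.

37.26%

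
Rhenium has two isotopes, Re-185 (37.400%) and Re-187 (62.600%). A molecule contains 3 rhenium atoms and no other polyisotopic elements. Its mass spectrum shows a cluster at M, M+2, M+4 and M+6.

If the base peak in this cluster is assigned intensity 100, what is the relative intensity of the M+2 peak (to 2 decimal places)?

Term probabilities: M 0.0523, M+2 0.2627, M+4 0.4397, M+6 0.2453. Base peak = M+4.
P(M+4) = C(3,2) × 0.37400^1 × 0.62600^2 = 3 × 0.3740 × 0.391876 = 0.439685 (base)
P(M+2) = C(3,1) × 0.37400^2 × 0.62600^1 = 3 × 0.139876 × 0.6260 = 0.262687
Relative intensity = 0.262687 / 0.439685 × 100 = 59.74

59.74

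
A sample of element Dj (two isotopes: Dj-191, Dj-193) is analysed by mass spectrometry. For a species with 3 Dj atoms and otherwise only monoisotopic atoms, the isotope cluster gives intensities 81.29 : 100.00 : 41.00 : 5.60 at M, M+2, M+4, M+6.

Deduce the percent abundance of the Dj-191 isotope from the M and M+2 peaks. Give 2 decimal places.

Write p for the Dj-191 fraction. I(M+2)/I(M) = [C(3,1)·p^2·(1−p)] / p^3 = 3·(1−p)/p = 100.00/81.29 = 1.2302
(1−p)/p = 1.2302/3 = 0.4101  ⇒  p = 1/(1 + 0.4101) = 0.7092
Dj-191: 70.92%, Dj-193: 29.08%.

70.92%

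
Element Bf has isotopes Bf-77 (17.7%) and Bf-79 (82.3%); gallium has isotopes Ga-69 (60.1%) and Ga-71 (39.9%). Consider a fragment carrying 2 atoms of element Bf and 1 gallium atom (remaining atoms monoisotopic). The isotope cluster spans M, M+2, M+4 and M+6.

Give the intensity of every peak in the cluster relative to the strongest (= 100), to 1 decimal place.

Element Bf pattern (n=2): 0.031329 : 0.291342 : 0.677329
Gallium pattern (n=1): 0.6010 : 0.3990
Convolve the two distributions (both contribute in 2-u steps):
  M: 0.031329×0.6010 = 0.018829
  M+2: 0.031329×0.3990 + 0.291342×0.6010 = 0.187597
  M+4: 0.291342×0.3990 + 0.677329×0.6010 = 0.523320
  M+6: 0.677329×0.3990 = 0.270254
Scale to base peak (0.523320) = 100: 3.6 : 35.8 : 100.0 : 51.6

3.6 : 35.8 : 100.0 : 51.6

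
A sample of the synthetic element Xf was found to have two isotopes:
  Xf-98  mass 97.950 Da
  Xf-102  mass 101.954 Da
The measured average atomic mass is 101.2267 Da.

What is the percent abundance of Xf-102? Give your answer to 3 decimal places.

With x = fraction of Xf-98 (so Xf-102 is 1 − x):
97.950·x + 101.954·(1 − x) = 101.2267
(97.950 − 101.954)·x = 101.2267 − 101.954
x = -0.7273 / -4.004 = 0.18164 → 18.164% Xf-98, 81.836% Xf-102.

81.836%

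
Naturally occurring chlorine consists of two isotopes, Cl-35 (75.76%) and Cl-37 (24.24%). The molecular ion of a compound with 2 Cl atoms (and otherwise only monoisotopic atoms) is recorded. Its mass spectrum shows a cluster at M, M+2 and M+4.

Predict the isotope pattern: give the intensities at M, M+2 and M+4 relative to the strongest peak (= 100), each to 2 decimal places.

100.00 : 63.99 : 10.24

Expanding (0.7576 + 0.2424)^2:
P(M) = 0.7576^2 = 0.573958
P(M+2) = 2 × 0.7576^1 × 0.2424^1 = 0.367284
P(M+4) = 0.2424^2 = 0.058758
The M peak is largest (0.573958); scaling to 100 gives 100.00 : 63.99 : 10.24.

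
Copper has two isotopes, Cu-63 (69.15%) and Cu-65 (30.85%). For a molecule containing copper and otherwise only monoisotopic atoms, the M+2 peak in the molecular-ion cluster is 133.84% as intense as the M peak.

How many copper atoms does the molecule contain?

With n Cu atoms, P(M+2)/P(M) = C(n,1)·p^(n−1)q / p^n = n·q/p = n · 0.3085/0.6915.
n = 1.3384 × 0.6915/0.3085 = 3.00 ≈ 3

3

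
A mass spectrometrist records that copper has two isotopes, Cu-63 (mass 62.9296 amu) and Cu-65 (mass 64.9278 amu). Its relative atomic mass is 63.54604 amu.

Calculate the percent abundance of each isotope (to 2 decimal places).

Cu-63: 69.15%, Cu-65: 30.85%

With x = fraction of Cu-63 (so Cu-65 is 1 − x):
62.9296·x + 64.9278·(1 − x) = 63.54604
(62.9296 − 64.9278)·x = 63.54604 − 64.9278
x = -1.38176 / -1.9982 = 0.69150 → 69.15% Cu-63, 30.85% Cu-65.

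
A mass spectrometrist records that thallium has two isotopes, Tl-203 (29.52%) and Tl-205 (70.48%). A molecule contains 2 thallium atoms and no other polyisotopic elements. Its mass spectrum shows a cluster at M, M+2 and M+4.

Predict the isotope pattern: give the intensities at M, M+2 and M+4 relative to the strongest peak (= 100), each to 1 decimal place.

17.5 : 83.8 : 100.0

The 2 Tl atoms are independent, so intensities follow the terms of (0.2952 + 0.7048)^2.
P(M) = 0.2952^2 = 0.087143
P(M+2) = 2 × 0.2952^1 × 0.7048^1 = 0.416114
P(M+4) = 0.7048^2 = 0.496743
The M+4 peak is largest (0.496743); scaling to 100 gives 17.5 : 83.8 : 100.0.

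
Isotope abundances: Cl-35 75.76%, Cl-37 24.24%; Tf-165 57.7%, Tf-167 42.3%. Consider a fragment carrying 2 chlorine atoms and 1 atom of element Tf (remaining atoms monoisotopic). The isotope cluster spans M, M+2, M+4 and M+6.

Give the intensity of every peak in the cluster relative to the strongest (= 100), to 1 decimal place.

72.8 : 100.0 : 41.6 : 5.5

Chlorine pattern (n=2): 0.57395776 : 0.36728448 : 0.05875776
Element Tf pattern (n=1): 0.5770 : 0.4230
Convolve the two distributions (both contribute in 2-u steps):
  M: 0.57395776×0.5770 = 0.331174
  M+2: 0.57395776×0.4230 + 0.36728448×0.5770 = 0.454707
  M+4: 0.36728448×0.4230 + 0.05875776×0.5770 = 0.189265
  M+6: 0.05875776×0.4230 = 0.024855
Scale to base peak (0.454707) = 100: 72.8 : 100.0 : 41.6 : 5.5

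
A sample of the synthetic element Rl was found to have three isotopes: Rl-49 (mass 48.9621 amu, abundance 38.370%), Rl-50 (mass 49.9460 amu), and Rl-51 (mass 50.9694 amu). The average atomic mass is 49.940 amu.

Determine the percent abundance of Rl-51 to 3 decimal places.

The remaining 61.630% is split between Rl-50 (fraction x) and Rl-51 (fraction 0.61630 − x).
Substituting: 49.9460x + 50.9694(0.61630 − x) = 31.15324223
(49.9460 − 50.9694)x = -0.25919899  ⇒  x = 0.25327, y = 0.36303
Rl-50: 25.327%, Rl-51: 36.303%.

36.303%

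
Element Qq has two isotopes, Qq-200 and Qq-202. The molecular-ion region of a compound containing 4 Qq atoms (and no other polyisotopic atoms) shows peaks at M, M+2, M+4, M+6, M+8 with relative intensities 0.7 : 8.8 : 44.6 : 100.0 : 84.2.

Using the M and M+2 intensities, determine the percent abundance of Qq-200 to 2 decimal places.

If p is the fraction of Qq that is Qq-200, then I(M+2)/I(M) = [C(4,1)·p^3·(1−p)] / p^4 = 4·(1−p)/p = 8.8/0.7 = 12.5714
(1−p)/p = 12.5714/4 = 3.1429  ⇒  p = 1/(1 + 3.1429) = 0.2414
Qq-200: 24.14%, Qq-202: 75.86%.

24.14%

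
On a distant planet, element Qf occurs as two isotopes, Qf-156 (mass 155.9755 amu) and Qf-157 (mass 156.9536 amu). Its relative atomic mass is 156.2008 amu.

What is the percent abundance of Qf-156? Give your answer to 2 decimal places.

Let x be the fractional abundance of Qf-156; then Qf-157 has abundance 1 − x.
155.9755·x + 156.9536·(1 − x) = 156.2008
(155.9755 − 156.9536)·x = 156.2008 − 156.9536
x = -0.7528 / -0.9781 = 0.76966 → 76.97% Qf-156, 23.03% Qf-157.

76.97%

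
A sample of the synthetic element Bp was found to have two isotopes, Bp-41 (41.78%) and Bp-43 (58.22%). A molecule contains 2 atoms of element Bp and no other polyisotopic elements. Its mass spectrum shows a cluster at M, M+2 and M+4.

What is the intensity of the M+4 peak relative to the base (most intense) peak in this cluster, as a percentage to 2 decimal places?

Term probabilities: M 0.1746, M+2 0.4865, M+4 0.3390. Base peak = M+2.
P(M+2) = C(2,1) × 0.4178^1 × 0.5822^1 = 2 × 0.4178 × 0.5822 = 0.486486 (base)
P(M+4) = C(2,2) × 0.4178^0 × 0.5822^2 = 1 × 1.0000 × 0.33895684 = 0.338957
Relative intensity = 0.338957 / 0.486486 × 100 = 69.67

69.67%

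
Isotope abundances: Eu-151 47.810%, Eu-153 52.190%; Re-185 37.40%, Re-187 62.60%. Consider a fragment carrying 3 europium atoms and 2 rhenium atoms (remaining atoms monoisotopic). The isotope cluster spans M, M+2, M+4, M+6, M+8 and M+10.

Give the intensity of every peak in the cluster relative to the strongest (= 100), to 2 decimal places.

Europium pattern (n=3): 0.10928391 : 0.3578871 : 0.39067407 : 0.14215492
Rhenium pattern (n=2): 0.139876 : 0.468248 : 0.391876
Convolve the two distributions (both contribute in 2-u steps):
  M: 0.10928391×0.139876 = 0.015286
  M+2: 0.10928391×0.468248 + 0.3578871×0.139876 = 0.101232
  M+4: 0.10928391×0.391876 + 0.3578871×0.468248 + 0.39067407×0.139876 = 0.265052
  M+6: 0.3578871×0.391876 + 0.39067407×0.468248 + 0.14215492×0.139876 = 0.343064
  M+8: 0.39067407×0.391876 + 0.14215492×0.468248 = 0.219660
  M+10: 0.14215492×0.391876 = 0.055707
Scale to base peak (0.343064) = 100: 4.46 : 29.51 : 77.26 : 100.00 : 64.03 : 16.24

4.46 : 29.51 : 77.26 : 100.00 : 64.03 : 16.24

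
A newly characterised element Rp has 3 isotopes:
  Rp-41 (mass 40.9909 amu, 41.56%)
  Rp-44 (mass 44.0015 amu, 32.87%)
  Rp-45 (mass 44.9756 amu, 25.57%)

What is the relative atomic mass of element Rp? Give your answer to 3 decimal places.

42.999 amu

Ar = Σ fᵢ·mᵢ = 0.4156 × 40.9909 + 0.3287 × 44.0015 + 0.2557 × 44.9756
= 17.03582 + 14.46329 + 11.50026 = 42.99937 amu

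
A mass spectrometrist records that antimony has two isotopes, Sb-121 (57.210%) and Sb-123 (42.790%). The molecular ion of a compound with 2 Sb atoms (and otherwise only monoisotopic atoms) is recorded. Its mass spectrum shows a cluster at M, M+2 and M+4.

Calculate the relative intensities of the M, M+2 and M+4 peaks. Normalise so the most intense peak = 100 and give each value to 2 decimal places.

66.85 : 100.00 : 37.40

Expanding (0.57210 + 0.42790)^2:
P(M) = 0.57210^2 = 0.327298
P(M+2) = 2 × 0.57210^1 × 0.42790^1 = 0.489603
P(M+4) = 0.42790^2 = 0.183098
The M+2 peak is largest (0.489603); scaling to 100 gives 66.85 : 100.00 : 37.40.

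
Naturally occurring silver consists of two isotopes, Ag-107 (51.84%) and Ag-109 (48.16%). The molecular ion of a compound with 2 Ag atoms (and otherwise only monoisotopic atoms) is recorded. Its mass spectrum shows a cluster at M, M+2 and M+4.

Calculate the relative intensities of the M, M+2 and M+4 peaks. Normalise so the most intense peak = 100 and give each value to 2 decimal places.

Expanding (0.5184 + 0.4816)^2:
P(M) = 0.5184^2 = 0.268739
P(M+2) = 2 × 0.5184^1 × 0.4816^1 = 0.499323
P(M+4) = 0.4816^2 = 0.231939
The M+2 peak is largest (0.499323); scaling to 100 gives 53.82 : 100.00 : 46.45.

53.82 : 100.00 : 46.45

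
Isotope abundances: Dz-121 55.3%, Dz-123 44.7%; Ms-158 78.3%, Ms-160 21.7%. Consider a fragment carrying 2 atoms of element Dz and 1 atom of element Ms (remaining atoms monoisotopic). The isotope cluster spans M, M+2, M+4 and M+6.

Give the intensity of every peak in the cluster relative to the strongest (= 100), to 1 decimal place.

Element Dz pattern (n=2): 0.305809 : 0.494382 : 0.199809
Element Ms pattern (n=1): 0.7830 : 0.2170
Convolve the two distributions (both contribute in 2-u steps):
  M: 0.305809×0.7830 = 0.239448
  M+2: 0.305809×0.2170 + 0.494382×0.7830 = 0.453462
  M+4: 0.494382×0.2170 + 0.199809×0.7830 = 0.263731
  M+6: 0.199809×0.2170 = 0.043359
Scale to base peak (0.453462) = 100: 52.8 : 100.0 : 58.2 : 9.6

52.8 : 100.0 : 58.2 : 9.6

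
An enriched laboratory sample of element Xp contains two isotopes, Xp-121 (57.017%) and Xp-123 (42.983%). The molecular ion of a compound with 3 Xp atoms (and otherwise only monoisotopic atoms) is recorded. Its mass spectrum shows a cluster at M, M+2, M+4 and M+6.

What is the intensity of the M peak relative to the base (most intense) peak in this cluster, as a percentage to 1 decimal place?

Term probabilities: M 0.1854, M+2 0.4192, M+4 0.3160, M+6 0.0794. Base peak = M+2.
P(M+2) = C(3,1) × 0.57017^2 × 0.42983^1 = 3 × 0.32509383 × 0.42983 = 0.419205 (base)
P(M) = C(3,0) × 0.57017^3 × 0.42983^0 = 1 × 0.18535875 × 1.0000 = 0.185359
Relative intensity = 0.185359 / 0.419205 × 100 = 44.2

44.2%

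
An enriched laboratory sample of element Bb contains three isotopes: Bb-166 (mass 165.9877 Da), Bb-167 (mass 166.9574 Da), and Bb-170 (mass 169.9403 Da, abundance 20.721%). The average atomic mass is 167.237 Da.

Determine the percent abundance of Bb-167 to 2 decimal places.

44.37%

Let x and y be the fractions of Bb-166 and Bb-167. Then x + y = 1 − 0.20721 = 0.79279 and 165.9877x + 166.9574y = 167.237 − 0.20721×169.9403 = 132.023670437.
Substituting: 165.9877x + 166.9574(0.79279 − x) = 132.023670437
(165.9877 − 166.9574)x = -0.338486709  ⇒  x = 0.34906, y = 0.44373
Bb-166: 34.91%, Bb-167: 44.37%.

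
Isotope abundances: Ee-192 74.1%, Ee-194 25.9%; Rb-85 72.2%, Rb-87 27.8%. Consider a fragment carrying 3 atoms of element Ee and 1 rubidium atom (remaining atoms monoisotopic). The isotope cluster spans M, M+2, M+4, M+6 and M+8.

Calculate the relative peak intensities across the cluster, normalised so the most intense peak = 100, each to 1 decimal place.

Element Ee pattern (n=3): 0.40686902 : 0.42663594 : 0.14912106 : 0.01737398
Rubidium pattern (n=1): 0.7220 : 0.2780
Convolve the two distributions (both contribute in 2-u steps):
  M: 0.40686902×0.7220 = 0.293759
  M+2: 0.40686902×0.2780 + 0.42663594×0.7220 = 0.421141
  M+4: 0.42663594×0.2780 + 0.14912106×0.7220 = 0.226270
  M+6: 0.14912106×0.2780 + 0.01737398×0.7220 = 0.054000
  M+8: 0.01737398×0.2780 = 0.004830
Scale to base peak (0.421141) = 100: 69.8 : 100.0 : 53.7 : 12.8 : 1.1

69.8 : 100.0 : 53.7 : 12.8 : 1.1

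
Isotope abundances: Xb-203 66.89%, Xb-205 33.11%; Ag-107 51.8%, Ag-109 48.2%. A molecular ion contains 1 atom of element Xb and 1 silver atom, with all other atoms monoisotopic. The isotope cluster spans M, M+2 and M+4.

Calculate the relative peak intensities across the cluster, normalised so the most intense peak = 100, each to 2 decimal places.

Element Xb pattern (n=1): 0.6689 : 0.3311
Silver pattern (n=1): 0.5180 : 0.4820
Convolve the two distributions (both contribute in 2-u steps):
  M: 0.6689×0.5180 = 0.346490
  M+2: 0.6689×0.4820 + 0.3311×0.5180 = 0.493920
  M+4: 0.3311×0.4820 = 0.159590
Scale to base peak (0.493920) = 100: 70.15 : 100.00 : 32.31

70.15 : 100.00 : 32.31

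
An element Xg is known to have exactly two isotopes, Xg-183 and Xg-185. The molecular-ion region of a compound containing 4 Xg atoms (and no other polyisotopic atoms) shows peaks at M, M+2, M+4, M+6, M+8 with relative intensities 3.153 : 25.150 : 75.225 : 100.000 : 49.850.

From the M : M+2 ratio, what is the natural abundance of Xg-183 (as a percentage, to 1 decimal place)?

If p is the fraction of Xg that is Xg-183, then I(M+2)/I(M) = [C(4,1)·p^3·(1−p)] / p^4 = 4·(1−p)/p = 25.150/3.153 = 7.9765
(1−p)/p = 7.9765/4 = 1.9941  ⇒  p = 1/(1 + 1.9941) = 0.3340
Xg-183: 33.4%, Xg-185: 66.6%.

33.4%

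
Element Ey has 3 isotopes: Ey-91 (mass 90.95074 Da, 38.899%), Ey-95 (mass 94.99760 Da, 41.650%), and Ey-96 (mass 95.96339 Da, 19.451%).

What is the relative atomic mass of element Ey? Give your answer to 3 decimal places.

93.611 Da

Ar = Σ fᵢ·mᵢ = 0.38899 × 90.95074 + 0.41650 × 94.99760 + 0.19451 × 95.96339
= 35.378928 + 39.566500 + 18.665839 = 93.611267 Da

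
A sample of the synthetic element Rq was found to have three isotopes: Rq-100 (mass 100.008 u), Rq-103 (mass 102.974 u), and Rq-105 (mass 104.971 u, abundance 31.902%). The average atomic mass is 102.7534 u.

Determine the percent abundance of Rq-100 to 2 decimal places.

Let x and y be the fractions of Rq-100 and Rq-103. Then x + y = 1 − 0.31902 = 0.68098 and 100.008x + 102.974y = 102.7534 − 0.31902×104.971 = 69.26555158.
Substituting: 100.008x + 102.974(0.68098 − x) = 69.26555158
(100.008 − 102.974)x = -0.85768294  ⇒  x = 0.28917, y = 0.39181
Rq-100: 28.92%, Rq-103: 39.18%.

28.92%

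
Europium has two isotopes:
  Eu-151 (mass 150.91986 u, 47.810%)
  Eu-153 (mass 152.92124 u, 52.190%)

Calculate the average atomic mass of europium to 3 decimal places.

Weight each isotope mass by its fractional abundance: 0.47810 × 150.91986 + 0.52190 × 152.92124
= 72.154785 + 79.809595 = 151.964380 u

151.964 u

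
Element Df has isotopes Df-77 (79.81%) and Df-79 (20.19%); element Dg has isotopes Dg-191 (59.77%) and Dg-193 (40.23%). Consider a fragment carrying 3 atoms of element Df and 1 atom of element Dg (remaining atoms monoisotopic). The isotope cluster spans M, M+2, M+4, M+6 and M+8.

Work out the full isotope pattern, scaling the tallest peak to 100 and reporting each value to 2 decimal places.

69.83 : 100.00 : 49.08 : 10.15 : 0.76

Element Df pattern (n=3): 0.50836066 : 0.38580886 : 0.09760031 : 0.00823017
Element Dg pattern (n=1): 0.5977 : 0.4023
Convolve the two distributions (both contribute in 2-u steps):
  M: 0.50836066×0.5977 = 0.303847
  M+2: 0.50836066×0.4023 + 0.38580886×0.5977 = 0.435111
  M+4: 0.38580886×0.4023 + 0.09760031×0.5977 = 0.213547
  M+6: 0.09760031×0.4023 + 0.00823017×0.5977 = 0.044184
  M+8: 0.00823017×0.4023 = 0.003311
Scale to base peak (0.435111) = 100: 69.83 : 100.00 : 49.08 : 10.15 : 0.76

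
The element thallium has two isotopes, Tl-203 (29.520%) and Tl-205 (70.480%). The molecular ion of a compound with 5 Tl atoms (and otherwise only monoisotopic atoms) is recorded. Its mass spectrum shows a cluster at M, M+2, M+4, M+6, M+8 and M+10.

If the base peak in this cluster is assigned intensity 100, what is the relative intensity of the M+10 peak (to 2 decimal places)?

47.75

Binomial terms of (0.29520 + 0.70480)^5: M 0.0022, M+2 0.0268, M+4 0.1278, M+6 0.3051, M+8 0.3642, M+10 0.1739 → M+8 is the base peak.
P(M+8) = C(5,4) × 0.29520^1 × 0.70480^4 = 5 × 0.2952 × 0.24675365 = 0.364208 (base)
P(M+10) = C(5,5) × 0.29520^0 × 0.70480^5 = 1 × 1.0000 × 0.17391197 = 0.173912
Relative intensity = 0.173912 / 0.364208 × 100 = 47.75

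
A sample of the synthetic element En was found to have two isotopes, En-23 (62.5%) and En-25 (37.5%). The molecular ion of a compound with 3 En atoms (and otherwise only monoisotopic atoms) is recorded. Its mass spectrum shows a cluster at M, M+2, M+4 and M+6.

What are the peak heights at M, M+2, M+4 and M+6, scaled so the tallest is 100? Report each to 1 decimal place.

55.6 : 100.0 : 60.0 : 12.0

The 3 En atoms are independent, so intensities follow the terms of (0.625 + 0.375)^3.
P(M) = 0.625^3 = 0.244141
P(M+2) = 3 × 0.625^2 × 0.375^1 = 0.439453
P(M+4) = 3 × 0.625^1 × 0.375^2 = 0.263672
P(M+6) = 0.375^3 = 0.052734
The M+2 peak is largest (0.439453); scaling to 100 gives 55.6 : 100.0 : 60.0 : 12.0.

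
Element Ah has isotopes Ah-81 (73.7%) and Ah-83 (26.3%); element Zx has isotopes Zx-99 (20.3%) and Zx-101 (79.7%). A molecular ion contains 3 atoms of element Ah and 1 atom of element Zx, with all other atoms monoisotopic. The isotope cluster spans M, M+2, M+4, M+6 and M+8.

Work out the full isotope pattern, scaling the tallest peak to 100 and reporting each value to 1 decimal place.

Element Ah pattern (n=3): 0.40031555 : 0.42856034 : 0.15293266 : 0.01819145
Element Zx pattern (n=1): 0.2030 : 0.7970
Convolve the two distributions (both contribute in 2-u steps):
  M: 0.40031555×0.2030 = 0.081264
  M+2: 0.40031555×0.7970 + 0.42856034×0.2030 = 0.406049
  M+4: 0.42856034×0.7970 + 0.15293266×0.2030 = 0.372608
  M+6: 0.15293266×0.7970 + 0.01819145×0.2030 = 0.125580
  M+8: 0.01819145×0.7970 = 0.014499
Scale to base peak (0.406049) = 100: 20.0 : 100.0 : 91.8 : 30.9 : 3.6

20.0 : 100.0 : 91.8 : 30.9 : 3.6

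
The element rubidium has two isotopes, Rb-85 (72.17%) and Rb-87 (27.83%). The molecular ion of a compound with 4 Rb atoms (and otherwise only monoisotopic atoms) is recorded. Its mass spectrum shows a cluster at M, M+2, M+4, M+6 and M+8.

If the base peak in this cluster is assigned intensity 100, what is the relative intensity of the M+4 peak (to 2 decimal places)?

57.84

(0.7217 + 0.2783)^4 gives M 0.2713, M+2 0.4184, M+4 0.2420, M+6 0.0622, M+8 0.0060; the largest is M+2.
P(M+2) = C(4,1) × 0.7217^3 × 0.2783^1 = 4 × 0.37589809 × 0.2783 = 0.418450 (base)
P(M+4) = C(4,2) × 0.7217^2 × 0.2783^2 = 6 × 0.52085089 × 0.07745089 = 0.242042
Relative intensity = 0.242042 / 0.418450 × 100 = 57.84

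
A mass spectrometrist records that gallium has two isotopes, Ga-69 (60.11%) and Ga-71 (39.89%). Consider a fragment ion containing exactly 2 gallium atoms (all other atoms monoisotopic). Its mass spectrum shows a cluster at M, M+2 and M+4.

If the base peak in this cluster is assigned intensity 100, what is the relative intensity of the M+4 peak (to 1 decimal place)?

33.2

Term probabilities: M 0.3613, M+2 0.4796, M+4 0.1591. Base peak = M+2.
P(M+2) = C(2,1) × 0.6011^1 × 0.3989^1 = 2 × 0.6011 × 0.3989 = 0.479558 (base)
P(M+4) = C(2,2) × 0.6011^0 × 0.3989^2 = 1 × 1.0000 × 0.15912121 = 0.159121
Relative intensity = 0.159121 / 0.479558 × 100 = 33.2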